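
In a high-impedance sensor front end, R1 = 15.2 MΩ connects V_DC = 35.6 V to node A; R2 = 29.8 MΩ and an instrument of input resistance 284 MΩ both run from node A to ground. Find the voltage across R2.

The load sits in parallel with R2, giving an effective lower resistance R2' = R2·R_L/(R2+R_L) = 26.97 MΩ.
Voltage divider with the loaded lower leg: V_out = 35.6 × 26.97/(15.2 + 26.97) = 35.6 × 0.6396 = 22.77 V.
(Unloaded it would be 23.6 V; the load pulls it down.)

V_out ≈ 22.8 V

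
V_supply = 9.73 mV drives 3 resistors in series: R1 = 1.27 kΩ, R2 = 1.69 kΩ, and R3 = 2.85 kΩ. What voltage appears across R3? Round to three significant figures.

Series total: ΣR = 1.27 + 1.69 + 2.85 = 5.810 kΩ.
Voltage divider: V = V_supply · (2.850 / 5.810) = 9.73 × 0.4905 = 4.773 mV.

V ≈ 4.77 mV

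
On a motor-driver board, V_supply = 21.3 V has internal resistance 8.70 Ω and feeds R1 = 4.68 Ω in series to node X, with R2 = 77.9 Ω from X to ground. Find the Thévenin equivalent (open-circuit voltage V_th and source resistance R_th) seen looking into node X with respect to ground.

V_th ≈ 18.2 V, R_th ≈ 11.4 Ω

R1' = 8.70 + 4.68 = 13.38 Ω (source resistance + R1).
With X open, the divider is unloaded: V_th = 21.3 × 77.9/91.28 = 18.18 V.
Looking into X with the source shorted: R_th = R1'·R2/(R1'+R2) = 13.38 × 77.9/91.28 = 11.42 Ω.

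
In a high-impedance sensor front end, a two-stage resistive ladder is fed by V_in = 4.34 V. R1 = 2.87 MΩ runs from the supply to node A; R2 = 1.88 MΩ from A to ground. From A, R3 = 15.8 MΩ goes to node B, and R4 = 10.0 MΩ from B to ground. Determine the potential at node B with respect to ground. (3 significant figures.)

The second stage (R3 + R4 = 25.80 MΩ) loads node A in parallel with R2.
R2 ‖ (R3+R4) = 1.752 MΩ.
V_A = 4.34 × 1.752/(2.87 + 1.752) = 1.645 V.
Stage 2 is unloaded, so V_B = V_A · R4/(R3+R4) = 1.645 × 10.0/25.80 = 0.6377 V.

V_B ≈ 0.638 V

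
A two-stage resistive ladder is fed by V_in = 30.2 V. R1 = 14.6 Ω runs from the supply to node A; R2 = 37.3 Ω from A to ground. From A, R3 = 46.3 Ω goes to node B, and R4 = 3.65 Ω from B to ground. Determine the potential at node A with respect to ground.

V_A ≈ 17.9 V

Looking into the second stage from A: R3 + R4 = 49.95 Ω appears in parallel with R2.
Effective lower resistance at A: R2 ‖ 49.95 = 21.35 Ω.
V_A = 30.2 × 21.35/(14.6 + 21.35) = 17.94 V.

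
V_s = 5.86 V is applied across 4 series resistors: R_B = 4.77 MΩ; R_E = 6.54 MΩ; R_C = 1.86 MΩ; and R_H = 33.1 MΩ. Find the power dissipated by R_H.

The common current is I = 5.86/46.27 = 0.1266 µA.
P = I²R = 0.01604 × 33.1 = 0.5309 µW.

P ≈ 0.531 µW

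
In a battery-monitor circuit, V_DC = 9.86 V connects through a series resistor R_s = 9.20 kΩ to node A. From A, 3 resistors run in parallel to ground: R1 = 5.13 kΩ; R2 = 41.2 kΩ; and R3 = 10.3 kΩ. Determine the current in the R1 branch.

Equivalent of the parallel group: R_p = 3.162 kΩ.
V_A by voltage divider: V_A = 9.86 × 3.162/(9.20 + 3.162) = 2.522 V.
I(R1) = V_A / R1 = 2.522/5.13 = 0.4916 mA.
(Equivalently: I_total = 0.7976 mA, then current-divider fraction G_k/ΣG = 0.6163.)

I ≈ 0.492 mA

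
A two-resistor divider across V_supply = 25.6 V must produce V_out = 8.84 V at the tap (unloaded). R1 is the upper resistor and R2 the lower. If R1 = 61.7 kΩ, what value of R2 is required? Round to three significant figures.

R2 ≈ 32.5 kΩ

Required fraction k = V_out/V_supply = 0.3453.
So R2 = R1 · V_out/(V_supply − V_out) = 61.7 × 8.84/(25.6 − 8.84) = 61.7 × 0.5274 = 32.54 kΩ.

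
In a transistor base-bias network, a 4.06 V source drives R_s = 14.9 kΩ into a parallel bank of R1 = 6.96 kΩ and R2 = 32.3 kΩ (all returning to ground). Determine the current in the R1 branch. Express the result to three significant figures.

Equivalent of the parallel group: R_p = 5.726 kΩ.
V_A by voltage divider: V_A = 4.06 × 5.726/(14.9 + 5.726) = 1.127 V.
I(R1) = V_A / R1 = 1.127/6.96 = 0.1619 mA.

I ≈ 0.162 mA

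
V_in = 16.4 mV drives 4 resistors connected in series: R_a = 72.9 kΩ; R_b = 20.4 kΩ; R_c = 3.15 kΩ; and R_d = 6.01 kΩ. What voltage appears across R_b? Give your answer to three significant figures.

V ≈ 3.27 mV

Series total: ΣR = 72.9 + 20.4 + 3.15 + 6.01 = 102.5 kΩ.
V = V_in · R/ΣR = 16.4 × 0.1991 = 3.265 mV.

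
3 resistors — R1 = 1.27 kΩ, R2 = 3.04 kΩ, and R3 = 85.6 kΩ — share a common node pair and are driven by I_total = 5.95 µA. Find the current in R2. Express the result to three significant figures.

Total conductance ΣG = 1/1.27 + 1/3.04 + 1/85.6 = 1.128 (units of 1/kΩ).
R2 takes the fraction G_k/ΣG = 0.3289/1.128 = 0.2916, so I = 5.95 × 0.2916 = 1.735 µA.

I ≈ 1.74 µA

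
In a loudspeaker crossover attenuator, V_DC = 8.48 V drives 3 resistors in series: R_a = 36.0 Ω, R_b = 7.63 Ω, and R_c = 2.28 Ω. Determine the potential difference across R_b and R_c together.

V ≈ 1.83 V

ΣR = 36.0 + 7.63 + 2.28 = 45.91 Ω.
R_{R_b..R_c} = 7.63 + 2.28 = 9.910 Ω.
V = V_DC · R/ΣR = 8.48 × 0.2159 = 1.830 V.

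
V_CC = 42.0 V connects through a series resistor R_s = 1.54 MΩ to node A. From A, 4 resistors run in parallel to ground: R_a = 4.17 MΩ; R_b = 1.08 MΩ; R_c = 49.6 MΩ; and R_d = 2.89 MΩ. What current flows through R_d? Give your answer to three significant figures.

I ≈ 4.33 µA

Parallel bank: R_p = 1/(1/4.17 + 1/1.08 + 1/49.6 + 1/2.89) = 0.6528 MΩ.
Node voltage V_A = V_CC · R_p/(R_s + R_p) = 42.0 × 0.2977 = 12.50 V.
Branch current I = V_A/R_d = 12.50/2.89 = 4.326 µA.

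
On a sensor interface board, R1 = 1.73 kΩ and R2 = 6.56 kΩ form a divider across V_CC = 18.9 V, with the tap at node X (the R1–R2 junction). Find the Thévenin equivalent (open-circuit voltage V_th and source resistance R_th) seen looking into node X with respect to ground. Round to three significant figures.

With X open, the divider is unloaded: V_th = 18.9 × 6.56/8.290 = 14.96 V.
Zeroing V_CC shorts the top of R1 to ground, so R_th = R1 ‖ R2 = 1.369 kΩ.

V_th ≈ 15.0 V, R_th ≈ 1.37 kΩ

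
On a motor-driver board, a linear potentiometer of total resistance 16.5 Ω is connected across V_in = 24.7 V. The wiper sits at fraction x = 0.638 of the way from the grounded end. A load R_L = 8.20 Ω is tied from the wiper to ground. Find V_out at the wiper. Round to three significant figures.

V_out ≈ 10.8 V

Lower segment x·R_p = 10.53 Ω; upper segment (1−x)·R_p = 5.973 Ω.
R_L loads the lower segment: effective lower R = 4.609 Ω.
V_out = 24.7 × 4.609/(5.973 + 4.609) = 10.76 V.
(Unloaded: V_out = x·V_in = 15.8 V.)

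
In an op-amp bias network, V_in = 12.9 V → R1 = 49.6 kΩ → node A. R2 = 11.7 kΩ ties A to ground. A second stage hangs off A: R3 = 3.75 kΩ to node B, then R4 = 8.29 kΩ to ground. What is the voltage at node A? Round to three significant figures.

The second stage (R3 + R4 = 12.04 kΩ) loads node A in parallel with R2.
R2 ‖ (R3+R4) = 5.934 kΩ.
So V_A = 12.9 × 0.1068 = 1.378 V.

V_A ≈ 1.38 V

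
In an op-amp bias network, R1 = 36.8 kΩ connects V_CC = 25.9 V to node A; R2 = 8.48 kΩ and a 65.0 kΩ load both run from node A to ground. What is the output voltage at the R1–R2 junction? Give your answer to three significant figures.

R2 ‖ R_L = (8.48 × 65.0)/(8.48 + 65.0) = 7.501 kΩ.
Voltage divider with the loaded lower leg: V_out = 25.9 × 7.501/(36.8 + 7.501) = 25.9 × 0.1693 = 4.386 V.
(Unloaded it would be 4.85 V; the load pulls it down.)

V_out ≈ 4.39 V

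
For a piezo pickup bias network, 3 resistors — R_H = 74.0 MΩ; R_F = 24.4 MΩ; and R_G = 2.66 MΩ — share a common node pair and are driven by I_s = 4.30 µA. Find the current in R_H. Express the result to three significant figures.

I ≈ 0.135 µA

Total conductance ΣG = 1/74.0 + 1/24.4 + 1/2.66 = 0.4304 (units of 1/MΩ).
By the current-divider rule, I = I_s · G_k/ΣG = 4.30 × 0.03139 = 0.1350 µA.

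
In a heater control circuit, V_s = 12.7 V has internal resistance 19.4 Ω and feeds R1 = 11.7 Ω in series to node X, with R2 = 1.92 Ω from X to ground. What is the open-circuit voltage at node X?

R1' = 19.4 + 11.7 = 31.10 Ω (source resistance + R1).
V_th is the unloaded tap voltage: V_s · R2/(R1'+R2) = 12.7 × 0.05815 = 0.7385 V.

V_th ≈ 0.738 V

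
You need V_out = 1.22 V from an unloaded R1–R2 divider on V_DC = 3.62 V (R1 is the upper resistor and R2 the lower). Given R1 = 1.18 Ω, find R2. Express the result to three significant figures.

The divider ratio is R2/(R1+R2) = 1.22/3.62 = 0.3370.
Rearranging, R2 = R1·k/(1−k) = 1.18 × 0.5083 = 0.5998 Ω.

R2 ≈ 0.600 Ω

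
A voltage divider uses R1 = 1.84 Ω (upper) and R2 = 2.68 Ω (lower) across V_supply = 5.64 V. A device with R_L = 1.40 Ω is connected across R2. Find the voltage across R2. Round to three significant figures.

V_out ≈ 1.88 V

First combine the lower leg with the load: R2 ‖ R_L = 0.9196 Ω.
Then V_out = V_supply · R2'/(R1 + R2') = 5.64 × 0.9196/2.760 = 1.879 V.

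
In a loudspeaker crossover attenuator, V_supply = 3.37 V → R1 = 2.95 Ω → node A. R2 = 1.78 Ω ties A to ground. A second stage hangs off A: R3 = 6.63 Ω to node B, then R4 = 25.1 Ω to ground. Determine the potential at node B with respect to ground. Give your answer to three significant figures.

Looking into the second stage from A: R3 + R4 = 31.73 Ω appears in parallel with R2.
R2 ‖ (R3+R4) = 1.685 Ω.
V_A = 3.37 × 1.685/(2.95 + 1.685) = 1.225 V.
Stage 2 is unloaded, so V_B = V_A · R4/(R3+R4) = 1.225 × 25.1/31.73 = 0.9693 V.

V_B ≈ 0.969 V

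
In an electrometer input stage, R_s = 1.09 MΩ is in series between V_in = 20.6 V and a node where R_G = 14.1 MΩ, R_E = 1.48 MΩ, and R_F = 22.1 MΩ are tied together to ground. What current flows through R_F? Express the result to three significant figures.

I ≈ 0.500 µA

Equivalent of the parallel group: R_p = 1.263 MΩ.
V_A by voltage divider: V_A = 20.6 × 1.263/(1.09 + 1.263) = 11.06 V.
I(R_F) = V_A / R_F = 11.06/22.1 = 0.5003 µA.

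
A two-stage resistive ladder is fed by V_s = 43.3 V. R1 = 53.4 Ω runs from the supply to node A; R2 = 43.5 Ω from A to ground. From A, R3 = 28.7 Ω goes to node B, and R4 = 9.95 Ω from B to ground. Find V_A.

Node A sees R2 in parallel with the series input of stage 2, R3 + R4 = 38.65 Ω.
R2 ‖ (R3+R4) = 20.47 Ω.
So V_A = 43.3 × 0.2771 = 12.00 V.

V_A ≈ 12.0 V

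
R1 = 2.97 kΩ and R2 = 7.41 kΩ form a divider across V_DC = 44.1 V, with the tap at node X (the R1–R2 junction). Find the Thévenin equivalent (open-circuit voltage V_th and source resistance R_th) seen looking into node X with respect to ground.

V_th ≈ 31.5 V, R_th ≈ 2.12 kΩ

With X open, the divider is unloaded: V_th = 44.1 × 7.41/10.38 = 31.48 V.
Zeroing V_DC shorts the top of R1 to ground, so R_th = R1 ‖ R2 = 2.120 kΩ.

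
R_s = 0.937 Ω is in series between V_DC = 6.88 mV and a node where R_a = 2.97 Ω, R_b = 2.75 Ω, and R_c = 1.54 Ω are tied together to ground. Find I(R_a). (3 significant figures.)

Parallel bank: R_p = 1/(1/2.97 + 1/2.75 + 1/1.54) = 0.7409 Ω.
V_A = 6.88 × 0.7409/1.678 = 3.038 mV.
I(R_a) = V_A / R_a = 3.038/2.97 = 1.023 mA.

I ≈ 1.02 mA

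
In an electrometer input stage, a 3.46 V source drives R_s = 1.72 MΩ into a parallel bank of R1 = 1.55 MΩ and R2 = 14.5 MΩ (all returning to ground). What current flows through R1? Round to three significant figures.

I ≈ 1.00 µA

Equivalent of the parallel group: R_p = 1.400 MΩ.
Node voltage V_A = V_s · R_p/(R_s + R_p) = 3.46 × 0.4488 = 1.553 V.
I(R1) = V_A / R1 = 1.553/1.55 = 1.002 µA.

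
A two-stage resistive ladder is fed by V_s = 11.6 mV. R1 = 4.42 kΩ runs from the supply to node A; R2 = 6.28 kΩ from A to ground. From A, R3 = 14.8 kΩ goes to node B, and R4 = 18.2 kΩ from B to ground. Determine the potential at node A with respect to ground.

Node A sees R2 in parallel with the series input of stage 2, R3 + R4 = 33.00 kΩ.
R2 ‖ (R3+R4) = 5.276 kΩ.
So V_A = 11.6 × 0.5441 = 6.312 mV.

V_A ≈ 6.31 mV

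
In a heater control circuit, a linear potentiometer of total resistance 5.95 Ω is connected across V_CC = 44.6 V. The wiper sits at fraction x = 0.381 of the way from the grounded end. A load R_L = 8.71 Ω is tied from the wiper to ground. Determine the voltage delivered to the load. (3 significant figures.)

Lower segment x·R_p = 2.267 Ω; upper segment (1−x)·R_p = 3.683 Ω.
Lower segment in parallel with the load: 2.267 ‖ 8.71 = 1.799 Ω.
Loaded-divider output: V_out = 44.6 × 0.3281 = 14.63 V.

V_out ≈ 14.6 V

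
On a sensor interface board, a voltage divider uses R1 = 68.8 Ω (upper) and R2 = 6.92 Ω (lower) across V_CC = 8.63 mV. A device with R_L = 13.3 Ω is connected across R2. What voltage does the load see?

First combine the lower leg with the load: R2 ‖ R_L = 4.552 Ω.
Now apply the divider: V_out = 8.63 × 0.06205 = 0.5355 mV.

V_out ≈ 0.536 mV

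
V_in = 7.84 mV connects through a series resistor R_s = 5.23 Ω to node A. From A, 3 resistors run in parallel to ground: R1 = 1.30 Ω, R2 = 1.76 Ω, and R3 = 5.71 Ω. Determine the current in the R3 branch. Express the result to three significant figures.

I ≈ 0.154 mA

Combine the parallel branches: R_p = (1/1.30 + 1/1.76 + 1/5.71)⁻¹ = 0.6611 Ω.
V_A by voltage divider: V_A = 7.84 × 0.6611/(5.23 + 0.6611) = 0.8799 mV.
Branch current I = V_A/R3 = 0.8799/5.71 = 0.1541 mA.
(Equivalently: I_total = 1.331 mA, then current-divider fraction G_k/ΣG = 0.1158.)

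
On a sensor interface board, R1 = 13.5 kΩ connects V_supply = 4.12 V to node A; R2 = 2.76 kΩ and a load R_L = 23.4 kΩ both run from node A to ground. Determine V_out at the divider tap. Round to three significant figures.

First combine the lower leg with the load: R2 ‖ R_L = 2.469 kΩ.
Then V_out = V_supply · R2'/(R1 + R2') = 4.12 × 2.469/15.97 = 0.6370 V.

V_out ≈ 0.637 V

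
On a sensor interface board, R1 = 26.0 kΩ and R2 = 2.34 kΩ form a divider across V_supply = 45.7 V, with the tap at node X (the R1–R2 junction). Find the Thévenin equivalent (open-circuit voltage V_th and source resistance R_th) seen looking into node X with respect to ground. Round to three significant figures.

With X open, the divider is unloaded: V_th = 45.7 × 2.34/28.34 = 3.773 V.
Zeroing V_supply shorts the top of R1 to ground, so R_th = R1 ‖ R2 = 2.147 kΩ.

V_th ≈ 3.77 V, R_th ≈ 2.15 kΩ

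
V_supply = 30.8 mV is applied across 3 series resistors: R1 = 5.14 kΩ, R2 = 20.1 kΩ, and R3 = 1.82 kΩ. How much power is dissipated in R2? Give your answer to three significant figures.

P ≈ 26.0 nW

The common current is I = 30.8/27.06 = 1.138 µA.
P(R2) = I²·R2 = (1.138)² × 20.1 = 26.04 nW.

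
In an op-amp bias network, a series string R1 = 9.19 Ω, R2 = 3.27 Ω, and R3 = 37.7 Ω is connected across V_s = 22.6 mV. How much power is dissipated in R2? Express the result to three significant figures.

P ≈ 0.664 µW

The common current is I = 22.6/50.16 = 0.4506 mA.
P = I²R = 0.2030 × 3.27 = 0.6638 µW.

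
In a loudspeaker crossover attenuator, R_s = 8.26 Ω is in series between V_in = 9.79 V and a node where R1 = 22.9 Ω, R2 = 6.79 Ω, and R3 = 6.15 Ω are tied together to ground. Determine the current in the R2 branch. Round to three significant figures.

Equivalent of the parallel group: R_p = 2.828 Ω.
V_A by voltage divider: V_A = 9.79 × 2.828/(8.26 + 2.828) = 2.497 V.
I(R2) = V_A / R2 = 2.497/6.79 = 0.3678 A.

I ≈ 0.368 A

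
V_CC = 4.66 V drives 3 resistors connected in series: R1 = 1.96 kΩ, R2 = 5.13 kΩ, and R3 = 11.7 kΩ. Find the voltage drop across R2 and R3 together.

Total series resistance ΣR = 1.96 + 5.13 + 11.7 = 18.79 kΩ.
R_{R2..R3} = 5.13 + 11.7 = 16.83 kΩ.
V = V_CC · R/ΣR = 4.66 × 0.8957 = 4.174 V.

V ≈ 4.17 V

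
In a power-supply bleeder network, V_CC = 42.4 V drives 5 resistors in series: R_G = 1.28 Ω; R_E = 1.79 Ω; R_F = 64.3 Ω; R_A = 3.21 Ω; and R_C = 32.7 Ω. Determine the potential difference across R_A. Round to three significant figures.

V ≈ 1.32 V

ΣR = 1.28 + 1.79 + 64.3 + 3.21 + 32.7 = 103.3 Ω.
V = V_CC · R/ΣR = 42.4 × 0.03108 = 1.318 V.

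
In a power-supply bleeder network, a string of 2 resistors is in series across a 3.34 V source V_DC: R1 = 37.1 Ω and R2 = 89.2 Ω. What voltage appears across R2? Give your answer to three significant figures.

V ≈ 2.36 V

Total series resistance ΣR = 37.1 + 89.2 = 126.3 Ω.
V = V_DC · R/ΣR = 3.34 × 0.7063 = 2.359 V.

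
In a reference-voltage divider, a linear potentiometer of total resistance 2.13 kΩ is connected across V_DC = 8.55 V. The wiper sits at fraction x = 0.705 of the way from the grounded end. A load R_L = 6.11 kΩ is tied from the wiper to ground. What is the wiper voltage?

Lower segment x·R_p = 1.502 kΩ; upper segment (1−x)·R_p = 0.6284 kΩ.
(x·R_p) ‖ R_L = 1.205 kΩ.
Loaded-divider output: V_out = 8.55 × 0.6573 = 5.620 V.
(Unloaded: V_out = x·V_DC = 6.03 V.)

V_out ≈ 5.62 V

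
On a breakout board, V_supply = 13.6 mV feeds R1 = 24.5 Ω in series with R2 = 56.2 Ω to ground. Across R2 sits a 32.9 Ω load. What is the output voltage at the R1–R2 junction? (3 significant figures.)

First combine the lower leg with the load: R2 ‖ R_L = 20.75 Ω.
Now apply the divider: V_out = 13.6 × 0.4586 = 6.237 mV.
(Unloaded it would be 9.47 mV; the load pulls it down.)

V_out ≈ 6.24 mV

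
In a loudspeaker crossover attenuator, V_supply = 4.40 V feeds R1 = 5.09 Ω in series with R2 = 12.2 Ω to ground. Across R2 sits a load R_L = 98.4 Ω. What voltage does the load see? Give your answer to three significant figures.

V_out ≈ 3.00 V

First combine the lower leg with the load: R2 ‖ R_L = 10.85 Ω.
Now apply the divider: V_out = 4.40 × 0.6808 = 2.995 V.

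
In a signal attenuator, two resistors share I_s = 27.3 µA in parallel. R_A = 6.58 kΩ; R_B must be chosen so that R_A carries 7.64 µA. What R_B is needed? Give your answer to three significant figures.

In a two-way split, I_A/I_s = R_B/(R_A + R_B).
7.64/27.3 = R_B/(R_A + R_B) → R_B = R_A · (0.2799)/(1 − 0.2799) = 6.58 × 0.3886 = 2.557 kΩ.

R_B ≈ 2.56 kΩ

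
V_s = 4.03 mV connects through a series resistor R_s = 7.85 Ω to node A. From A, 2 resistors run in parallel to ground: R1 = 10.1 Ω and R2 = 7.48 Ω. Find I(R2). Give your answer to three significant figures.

Combine the parallel branches: R_p = (1/10.1 + 1/7.48)⁻¹ = 4.297 Ω.
V_A by voltage divider: V_A = 4.03 × 4.297/(7.85 + 4.297) = 1.426 mV.
I(R2) = V_A / R2 = 1.426/7.48 = 0.1906 mA.

I ≈ 0.191 mA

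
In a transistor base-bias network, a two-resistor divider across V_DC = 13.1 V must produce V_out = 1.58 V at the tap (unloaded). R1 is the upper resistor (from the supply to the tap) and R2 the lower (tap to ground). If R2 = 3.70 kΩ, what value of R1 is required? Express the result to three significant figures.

Required fraction k = V_out/V_DC = 0.1206.
Rearranging, R1 = R2·(1−k)/k = 3.70 × 7.291 = 26.98 kΩ.

R1 ≈ 27.0 kΩ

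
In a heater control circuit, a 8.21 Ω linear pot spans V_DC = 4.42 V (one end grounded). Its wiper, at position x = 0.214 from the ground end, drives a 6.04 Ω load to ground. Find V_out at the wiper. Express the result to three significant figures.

Lower segment x·R_p = 1.757 Ω; upper segment (1−x)·R_p = 6.453 Ω.
Lower segment in parallel with the load: 1.757 ‖ 6.04 = 1.361 Ω.
Then V_out = V_DC · 1.361/(6.453 + 1.361) = 0.7699 V.

V_out ≈ 0.770 V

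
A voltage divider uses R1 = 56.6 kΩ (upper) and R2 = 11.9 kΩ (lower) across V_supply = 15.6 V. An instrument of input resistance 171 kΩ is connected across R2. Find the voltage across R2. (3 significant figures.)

R2 ‖ R_L = (11.9 × 171)/(11.9 + 171) = 11.13 kΩ.
Voltage divider with the loaded lower leg: V_out = 15.6 × 11.13/(56.6 + 11.13) = 15.6 × 0.1643 = 2.563 V.

V_out ≈ 2.56 V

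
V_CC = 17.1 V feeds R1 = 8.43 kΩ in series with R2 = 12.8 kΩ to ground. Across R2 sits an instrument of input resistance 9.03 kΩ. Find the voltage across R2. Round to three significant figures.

The load sits in parallel with R2, giving an effective lower resistance R2' = R2·R_L/(R2+R_L) = 5.295 kΩ.
Then V_out = V_CC · R2'/(R1 + R2') = 17.1 × 5.295/13.72 = 6.597 V.
(Unloaded it would be 10.3 V; the load pulls it down.)

V_out ≈ 6.60 V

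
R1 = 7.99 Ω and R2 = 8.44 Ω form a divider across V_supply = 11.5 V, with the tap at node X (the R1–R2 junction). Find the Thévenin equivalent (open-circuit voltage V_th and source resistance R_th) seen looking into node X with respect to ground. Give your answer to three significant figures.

V_th ≈ 5.91 V, R_th ≈ 4.10 Ω

Open-circuit (no load on X): V_th = V_supply · R2/(R1 + R2) = 11.5 × 8.44/(7.990 + 8.44) = 5.907 V.
Looking into X with the source shorted: R_th = R1·R2/(R1+R2) = 7.990 × 8.44/16.43 = 4.104 Ω.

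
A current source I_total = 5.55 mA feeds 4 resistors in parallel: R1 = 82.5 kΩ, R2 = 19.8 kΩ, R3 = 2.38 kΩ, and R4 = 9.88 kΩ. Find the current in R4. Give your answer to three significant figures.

Conductances: ΣG = 1/82.5 + 1/19.8 + 1/2.38 + 1/9.88 = 0.5840 (1/kΩ).
R4 takes the fraction G_k/ΣG = 0.1012/0.5840 = 0.1733, so I = 5.55 × 0.1733 = 0.9619 mA.

I ≈ 0.962 mA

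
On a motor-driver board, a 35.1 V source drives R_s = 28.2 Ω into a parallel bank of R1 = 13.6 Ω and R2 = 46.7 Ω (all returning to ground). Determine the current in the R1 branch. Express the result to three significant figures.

I ≈ 0.702 A

Parallel bank: R_p = 1/(1/13.6 + 1/46.7) = 10.53 Ω.
Node voltage V_A = V_DC · R_p/(R_s + R_p) = 35.1 × 0.2719 = 9.545 V.
I(R1) = V_A / R1 = 9.545/13.6 = 0.7018 A.
(Equivalently: I_total = 0.9062 A, then current-divider fraction G_k/ΣG = 0.7745.)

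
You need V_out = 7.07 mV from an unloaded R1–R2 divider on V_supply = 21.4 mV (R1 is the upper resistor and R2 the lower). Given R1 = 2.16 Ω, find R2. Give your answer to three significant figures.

Required fraction k = V_out/V_supply = 0.3304.
Rearranging, R2 = R1·k/(1−k) = 2.16 × 0.4934 = 1.066 Ω.

R2 ≈ 1.07 Ω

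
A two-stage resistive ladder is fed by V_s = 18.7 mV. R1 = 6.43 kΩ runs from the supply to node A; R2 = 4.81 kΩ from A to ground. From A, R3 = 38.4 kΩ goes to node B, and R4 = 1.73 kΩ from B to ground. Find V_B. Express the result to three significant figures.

Looking into the second stage from A: R3 + R4 = 40.13 kΩ appears in parallel with R2.
R2 ‖ (R3+R4) = 4.295 kΩ.
So V_A = 18.7 × 0.4005 = 7.489 mV.
Stage 2 is unloaded, so V_B = V_A · R4/(R3+R4) = 7.489 × 1.73/40.13 = 0.3228 mV.

V_B ≈ 0.323 mV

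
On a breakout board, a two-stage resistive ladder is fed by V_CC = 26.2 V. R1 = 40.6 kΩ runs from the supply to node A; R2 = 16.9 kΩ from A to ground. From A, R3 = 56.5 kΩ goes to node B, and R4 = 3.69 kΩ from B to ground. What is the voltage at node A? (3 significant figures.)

Node A sees R2 in parallel with the series input of stage 2, R3 + R4 = 60.19 kΩ.
R2 ‖ (R3+R4) = 13.20 kΩ.
So V_A = 26.2 × 0.2453 = 6.426 V.

V_A ≈ 6.43 V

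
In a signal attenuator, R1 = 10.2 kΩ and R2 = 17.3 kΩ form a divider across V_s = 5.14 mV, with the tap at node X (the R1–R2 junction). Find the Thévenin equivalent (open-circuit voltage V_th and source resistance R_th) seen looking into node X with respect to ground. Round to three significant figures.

V_th ≈ 3.23 mV, R_th ≈ 6.42 kΩ

With X open, the divider is unloaded: V_th = 5.14 × 17.3/27.50 = 3.234 mV.
Zeroing V_s shorts the top of R1 to ground, so R_th = R1 ‖ R2 = 6.417 kΩ.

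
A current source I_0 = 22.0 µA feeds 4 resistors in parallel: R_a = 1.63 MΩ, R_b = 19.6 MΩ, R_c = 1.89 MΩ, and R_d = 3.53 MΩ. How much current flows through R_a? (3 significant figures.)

ΣG = 1/1.63 + 1/19.6 + 1/1.89 + 1/3.53 = 1.477.
R_a takes the fraction G_k/ΣG = 0.6135/1.477 = 0.4154, so I = 22.0 × 0.4154 = 9.139 µA.

I ≈ 9.14 µA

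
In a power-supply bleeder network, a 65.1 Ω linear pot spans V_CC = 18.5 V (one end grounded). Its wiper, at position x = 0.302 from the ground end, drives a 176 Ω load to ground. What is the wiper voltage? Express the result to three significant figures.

Lower segment x·R_p = 19.66 Ω; upper segment (1−x)·R_p = 45.44 Ω.
R_L loads the lower segment: effective lower R = 17.68 Ω.
V_out = 18.5 × 17.68/(45.44 + 17.68) = 5.183 V.

V_out ≈ 5.18 V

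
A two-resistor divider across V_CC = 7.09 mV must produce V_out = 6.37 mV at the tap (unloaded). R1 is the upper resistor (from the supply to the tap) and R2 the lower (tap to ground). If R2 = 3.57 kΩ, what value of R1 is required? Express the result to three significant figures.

R1 ≈ 0.404 kΩ

The divider ratio is R2/(R1+R2) = 6.37/7.09 = 0.8984.
R1 = R2·(1/k − 1) = 3.57 × 0.1130 = 0.4035 kΩ.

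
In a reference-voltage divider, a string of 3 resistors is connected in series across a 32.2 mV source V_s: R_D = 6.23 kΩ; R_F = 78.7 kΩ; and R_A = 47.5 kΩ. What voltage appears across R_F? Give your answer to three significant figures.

V ≈ 19.1 mV

Series total: ΣR = 6.23 + 78.7 + 47.5 = 132.4 kΩ.
Voltage divider: V = V_s · (78.70 / 132.4) = 32.2 × 0.5943 = 19.14 mV.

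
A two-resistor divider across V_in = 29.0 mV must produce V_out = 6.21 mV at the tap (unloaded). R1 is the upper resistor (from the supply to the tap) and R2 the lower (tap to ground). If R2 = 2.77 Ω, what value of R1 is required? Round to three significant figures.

R1 ≈ 10.2 Ω

Required fraction k = V_out/V_in = 0.2141.
Rearranging, R1 = R2·(1−k)/k = 2.77 × 3.670 = 10.17 Ω.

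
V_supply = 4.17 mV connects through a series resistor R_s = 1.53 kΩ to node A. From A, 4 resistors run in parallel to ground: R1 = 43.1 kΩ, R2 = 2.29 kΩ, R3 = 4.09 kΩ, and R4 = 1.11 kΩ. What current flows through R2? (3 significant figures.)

I ≈ 0.527 µA

Combine the parallel branches: R_p = (1/43.1 + 1/2.29 + 1/4.09 + 1/1.11)⁻¹ = 0.6229 kΩ.
V_A by voltage divider: V_A = 4.17 × 0.6229/(1.53 + 0.6229) = 1.207 mV.
I(R2) = V_A / R2 = 1.207/2.29 = 0.5269 µA.
(Equivalently: I_total = 1.937 µA, then current-divider fraction G_k/ΣG = 0.2720.)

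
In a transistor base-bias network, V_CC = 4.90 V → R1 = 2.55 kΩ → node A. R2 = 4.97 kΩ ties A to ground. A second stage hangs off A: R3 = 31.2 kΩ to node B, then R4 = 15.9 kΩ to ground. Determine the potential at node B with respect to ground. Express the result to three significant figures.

V_B ≈ 1.06 V

The second stage (R3 + R4 = 47.10 kΩ) loads node A in parallel with R2.
Effective lower resistance at A: R2 ‖ 47.10 = 4.496 kΩ.
V_A = 4.90 × 4.496/(2.55 + 4.496) = 3.127 V.
V_B = V_A × 0.3376 = 1.055 V.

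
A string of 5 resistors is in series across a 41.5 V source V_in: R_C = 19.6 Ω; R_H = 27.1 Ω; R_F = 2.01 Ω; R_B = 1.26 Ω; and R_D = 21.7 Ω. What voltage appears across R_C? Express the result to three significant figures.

V ≈ 11.3 V

ΣR = 19.6 + 27.1 + 2.01 + 1.26 + 21.7 = 71.67 Ω.
By the voltage-divider rule, V = 41.5 × 19.60/71.67 = 11.35 V.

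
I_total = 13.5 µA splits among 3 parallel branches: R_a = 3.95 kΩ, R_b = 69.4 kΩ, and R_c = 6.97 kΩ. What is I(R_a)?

I ≈ 8.31 µA

ΣG = 1/3.95 + 1/69.4 + 1/6.97 = 0.4110.
R_a takes the fraction G_k/ΣG = 0.2532/0.4110 = 0.6159, so I = 13.5 × 0.6159 = 8.315 µA.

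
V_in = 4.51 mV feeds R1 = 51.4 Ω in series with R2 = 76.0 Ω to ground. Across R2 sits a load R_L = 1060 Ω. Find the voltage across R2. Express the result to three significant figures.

The load sits in parallel with R2, giving an effective lower resistance R2' = R2·R_L/(R2+R_L) = 70.92 Ω.
Voltage divider with the loaded lower leg: V_out = 4.51 × 70.92/(51.4 + 70.92) = 4.51 × 0.5798 = 2.615 mV.
(Unloaded it would be 2.69 mV; the load pulls it down.)

V_out ≈ 2.61 mV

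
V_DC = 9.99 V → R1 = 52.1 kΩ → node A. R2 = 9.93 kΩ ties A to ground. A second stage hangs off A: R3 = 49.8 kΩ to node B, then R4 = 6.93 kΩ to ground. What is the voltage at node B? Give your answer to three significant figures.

Looking into the second stage from A: R3 + R4 = 56.73 kΩ appears in parallel with R2.
Effective lower resistance at A: R2 ‖ 56.73 = 8.451 kΩ.
First divider: V_A = V_DC · 8.451/(52.1 + 8.451) = 1.394 V.
Then the unloaded second divider: V_B = V_A × R4/(R3+R4) = 1.394 × 0.1222 = 0.1703 V.

V_B ≈ 0.170 V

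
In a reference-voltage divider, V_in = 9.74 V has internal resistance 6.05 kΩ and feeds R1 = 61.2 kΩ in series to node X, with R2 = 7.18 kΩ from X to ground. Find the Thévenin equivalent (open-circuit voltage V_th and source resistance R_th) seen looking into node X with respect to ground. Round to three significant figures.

V_th ≈ 0.940 V, R_th ≈ 6.49 kΩ

R1' = 6.05 + 61.2 = 67.25 kΩ (source resistance + R1).
With X open, the divider is unloaded: V_th = 9.74 × 7.18/74.43 = 0.9396 V.
Looking into X with the source shorted: R_th = R1'·R2/(R1'+R2) = 67.25 × 7.18/74.43 = 6.487 kΩ.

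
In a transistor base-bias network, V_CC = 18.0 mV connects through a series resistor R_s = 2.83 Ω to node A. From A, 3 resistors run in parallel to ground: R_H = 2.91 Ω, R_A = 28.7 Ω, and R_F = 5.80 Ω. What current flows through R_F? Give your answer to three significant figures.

I ≈ 1.21 mA

Parallel bank: R_p = 1/(1/2.91 + 1/28.7 + 1/5.80) = 1.815 Ω.
V_A by voltage divider: V_A = 18.0 × 1.815/(2.83 + 1.815) = 7.034 mV.
I(R_F) = V_A / R_F = 7.034/5.80 = 1.213 mA.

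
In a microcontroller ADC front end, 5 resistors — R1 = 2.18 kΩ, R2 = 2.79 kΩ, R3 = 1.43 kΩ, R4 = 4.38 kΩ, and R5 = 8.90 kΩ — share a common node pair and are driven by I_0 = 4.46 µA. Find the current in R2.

Total conductance ΣG = 1/2.18 + 1/2.79 + 1/1.43 + 1/4.38 + 1/8.90 = 1.857 (units of 1/kΩ).
By the current-divider rule, I = I_0 · G_k/ΣG = 4.46 × 0.1930 = 0.8608 µA.

I ≈ 0.861 µA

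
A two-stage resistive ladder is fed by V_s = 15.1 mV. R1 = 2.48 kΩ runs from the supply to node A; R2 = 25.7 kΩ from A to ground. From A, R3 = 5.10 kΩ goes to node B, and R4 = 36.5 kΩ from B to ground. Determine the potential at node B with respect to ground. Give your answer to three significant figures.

Node A sees R2 in parallel with the series input of stage 2, R3 + R4 = 41.60 kΩ.
R2 ‖ (R3+R4) = 15.89 kΩ.
So V_A = 15.1 × 0.8650 = 13.06 mV.
Stage 2 is unloaded, so V_B = V_A · R4/(R3+R4) = 13.06 × 36.5/41.60 = 11.46 mV.

V_B ≈ 11.5 mV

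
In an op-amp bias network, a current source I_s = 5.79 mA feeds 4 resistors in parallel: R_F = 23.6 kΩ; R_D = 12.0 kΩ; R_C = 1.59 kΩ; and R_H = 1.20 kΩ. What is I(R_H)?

I ≈ 3.04 mA

ΣG = 1/23.6 + 1/12.0 + 1/1.59 + 1/1.20 = 1.588.
By the current-divider rule, I = I_s · G_k/ΣG = 5.79 × 0.5248 = 3.038 mA.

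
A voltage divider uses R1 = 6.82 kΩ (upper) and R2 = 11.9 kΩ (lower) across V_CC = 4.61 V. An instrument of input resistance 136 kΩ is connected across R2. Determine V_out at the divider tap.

R2 ‖ R_L = (11.9 × 136)/(11.9 + 136) = 10.94 kΩ.
Then V_out = V_CC · R2'/(R1 + R2') = 4.61 × 10.94/17.76 = 2.840 V.

V_out ≈ 2.84 V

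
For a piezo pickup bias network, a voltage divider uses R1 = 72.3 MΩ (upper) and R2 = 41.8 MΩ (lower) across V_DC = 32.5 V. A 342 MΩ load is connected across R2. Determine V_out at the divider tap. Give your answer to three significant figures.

V_out ≈ 11.1 V

R2 ‖ R_L = (41.8 × 342)/(41.8 + 342) = 37.25 MΩ.
Then V_out = V_DC · R2'/(R1 + R2') = 32.5 × 37.25/109.5 = 11.05 V.
(Unloaded it would be 11.9 V; the load pulls it down.)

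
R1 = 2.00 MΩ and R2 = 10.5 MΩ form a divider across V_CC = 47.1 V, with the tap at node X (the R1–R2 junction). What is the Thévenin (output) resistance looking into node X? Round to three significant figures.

R_th ≈ 1.68 MΩ

Zeroing V_CC shorts the top of R1 to ground, so R_th = R1 ‖ R2 = 1.680 MΩ.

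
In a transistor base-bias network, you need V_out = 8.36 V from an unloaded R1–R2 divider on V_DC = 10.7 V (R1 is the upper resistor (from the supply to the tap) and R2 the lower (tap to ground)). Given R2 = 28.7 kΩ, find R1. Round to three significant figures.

R1 ≈ 8.03 kΩ

The divider ratio is R2/(R1+R2) = 8.36/10.7 = 0.7813.
So R1 = R2 · (V_DC/V_out − 1) = 28.7 × (10.7/8.36 − 1) = 28.7 × 0.2799 = 8.033 kΩ.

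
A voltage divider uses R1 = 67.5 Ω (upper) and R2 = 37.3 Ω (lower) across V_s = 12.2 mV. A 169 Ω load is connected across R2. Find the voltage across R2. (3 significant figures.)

R2 ‖ R_L = (37.3 × 169)/(37.3 + 169) = 30.56 Ω.
Now apply the divider: V_out = 12.2 × 0.3116 = 3.802 mV.

V_out ≈ 3.80 mV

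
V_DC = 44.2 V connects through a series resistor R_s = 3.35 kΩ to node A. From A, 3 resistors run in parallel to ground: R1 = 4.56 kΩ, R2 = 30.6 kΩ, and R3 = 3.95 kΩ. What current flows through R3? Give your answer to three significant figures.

Equivalent of the parallel group: R_p = 1.980 kΩ.
Node voltage V_A = V_DC · R_p/(R_s + R_p) = 44.2 × 0.3714 = 16.42 V.
Branch current I = V_A/R3 = 16.42/3.95 = 4.156 mA.
(Check via current divider: I_total = 8.293 mA; share G_k/ΣG = 0.5012 → same result.)

I ≈ 4.16 mA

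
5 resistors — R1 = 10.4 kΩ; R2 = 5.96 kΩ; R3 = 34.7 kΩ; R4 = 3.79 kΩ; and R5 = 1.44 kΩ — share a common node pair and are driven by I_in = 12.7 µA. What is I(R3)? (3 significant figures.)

Total conductance ΣG = 1/10.4 + 1/5.96 + 1/34.7 + 1/3.79 + 1/1.44 = 1.251 (units of 1/kΩ).
By the current-divider rule, I = I_in · G_k/ΣG = 12.7 × 0.02304 = 0.2925 µA.

I ≈ 0.293 µA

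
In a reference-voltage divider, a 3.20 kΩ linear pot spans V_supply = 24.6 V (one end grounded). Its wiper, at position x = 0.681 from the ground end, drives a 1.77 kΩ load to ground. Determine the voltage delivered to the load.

V_out ≈ 12.0 V

Lower segment x·R_p = 2.179 kΩ; upper segment (1−x)·R_p = 1.021 kΩ.
(x·R_p) ‖ R_L = 0.9767 kΩ.
Then V_out = V_supply · 0.9767/(1.021 + 0.9767) = 12.03 V.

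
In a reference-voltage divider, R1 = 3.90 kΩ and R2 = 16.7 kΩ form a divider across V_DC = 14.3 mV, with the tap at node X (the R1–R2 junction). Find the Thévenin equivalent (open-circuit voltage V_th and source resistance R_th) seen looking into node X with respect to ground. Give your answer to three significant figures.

Open-circuit (no load on X): V_th = V_DC · R2/(R1 + R2) = 14.3 × 16.7/(3.900 + 16.7) = 11.59 mV.
Zeroing V_DC shorts the top of R1 to ground, so R_th = R1 ‖ R2 = 3.162 kΩ.

V_th ≈ 11.6 mV, R_th ≈ 3.16 kΩ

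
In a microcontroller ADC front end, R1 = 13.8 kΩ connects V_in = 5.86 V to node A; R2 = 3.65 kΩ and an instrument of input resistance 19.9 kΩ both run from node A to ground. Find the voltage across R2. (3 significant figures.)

First combine the lower leg with the load: R2 ‖ R_L = 3.084 kΩ.
Voltage divider with the loaded lower leg: V_out = 5.86 × 3.084/(13.8 + 3.084) = 5.86 × 0.1827 = 1.070 V.

V_out ≈ 1.07 V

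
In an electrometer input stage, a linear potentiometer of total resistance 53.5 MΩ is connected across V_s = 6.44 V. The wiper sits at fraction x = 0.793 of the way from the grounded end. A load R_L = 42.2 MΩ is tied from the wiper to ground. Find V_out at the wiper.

The pot divides into 11.07 MΩ above the wiper and 42.43 MΩ below.
Lower segment in parallel with the load: 42.43 ‖ 42.2 = 21.16 MΩ.
Loaded-divider output: V_out = 6.44 × 0.6564 = 4.227 V.

V_out ≈ 4.23 V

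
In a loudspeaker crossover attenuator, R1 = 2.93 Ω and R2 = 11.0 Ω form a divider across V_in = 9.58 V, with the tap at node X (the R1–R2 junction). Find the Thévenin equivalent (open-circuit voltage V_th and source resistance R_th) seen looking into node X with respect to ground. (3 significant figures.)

V_th ≈ 7.56 V, R_th ≈ 2.31 Ω

Open-circuit (no load on X): V_th = V_in · R2/(R1 + R2) = 9.58 × 11.0/(2.930 + 11.0) = 7.565 V.
With V_in suppressed (replaced by a short), R_th = R1 ‖ R2 = (2.930 × 11.0)/(2.930 + 11.0) = 2.314 Ω.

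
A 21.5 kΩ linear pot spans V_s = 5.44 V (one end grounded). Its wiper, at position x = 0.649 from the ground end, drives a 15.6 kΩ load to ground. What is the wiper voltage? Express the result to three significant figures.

Split the track: R_lower = x·R_p = 13.95 kΩ, R_upper = (1−x)·R_p = 7.546 kΩ.
Lower segment in parallel with the load: 13.95 ‖ 15.6 = 7.365 kΩ.
Loaded-divider output: V_out = 5.44 × 0.4939 = 2.687 V.

V_out ≈ 2.69 V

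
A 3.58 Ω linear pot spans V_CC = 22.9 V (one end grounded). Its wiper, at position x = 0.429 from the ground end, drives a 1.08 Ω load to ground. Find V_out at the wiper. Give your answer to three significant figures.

V_out ≈ 5.42 V

The pot divides into 2.044 Ω above the wiper and 1.536 Ω below.
Lower segment in parallel with the load: 1.536 ‖ 1.08 = 0.6341 Ω.
Loaded-divider output: V_out = 22.9 × 0.2368 = 5.422 V.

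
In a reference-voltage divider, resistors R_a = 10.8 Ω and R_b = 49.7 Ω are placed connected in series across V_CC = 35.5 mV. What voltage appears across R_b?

Total series resistance ΣR = 10.8 + 49.7 = 60.50 Ω.
By the voltage-divider rule, V = 35.5 × 49.70/60.50 = 29.16 mV.

V ≈ 29.2 mV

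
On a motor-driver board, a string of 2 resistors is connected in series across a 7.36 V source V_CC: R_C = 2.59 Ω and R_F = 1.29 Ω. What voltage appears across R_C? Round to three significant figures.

Series total: ΣR = 2.59 + 1.29 = 3.880 Ω.
V = V_CC · R/ΣR = 7.36 × 0.6675 = 4.913 V.

V ≈ 4.91 V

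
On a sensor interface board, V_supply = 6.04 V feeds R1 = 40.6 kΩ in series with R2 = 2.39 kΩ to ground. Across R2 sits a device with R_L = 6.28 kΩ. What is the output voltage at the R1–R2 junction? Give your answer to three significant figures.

First combine the lower leg with the load: R2 ‖ R_L = 1.731 kΩ.
Voltage divider with the loaded lower leg: V_out = 6.04 × 1.731/(40.6 + 1.731) = 6.04 × 0.04090 = 0.2470 V.
(Unloaded it would be 0.336 V; the load pulls it down.)

V_out ≈ 0.247 V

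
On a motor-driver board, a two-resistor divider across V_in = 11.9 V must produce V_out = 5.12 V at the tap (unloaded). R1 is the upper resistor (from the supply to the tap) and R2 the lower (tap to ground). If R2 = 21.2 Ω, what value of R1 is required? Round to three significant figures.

R1 ≈ 28.1 Ω

V_out/V_in = R2/(R1+R2) = 0.4303.
R1 = R2·(1/k − 1) = 21.2 × 1.324 = 28.07 Ω.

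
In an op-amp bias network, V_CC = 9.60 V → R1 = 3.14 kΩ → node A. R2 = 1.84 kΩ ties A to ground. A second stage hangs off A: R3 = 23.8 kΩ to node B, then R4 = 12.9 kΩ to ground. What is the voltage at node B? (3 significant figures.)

The second stage (R3 + R4 = 36.70 kΩ) loads node A in parallel with R2.
R2 ‖ (R3+R4) = 1.752 kΩ.
V_A = 9.60 × 1.752/(3.14 + 1.752) = 3.438 V.
Stage 2 is unloaded, so V_B = V_A · R4/(R3+R4) = 3.438 × 12.9/36.70 = 1.209 V.

V_B ≈ 1.21 V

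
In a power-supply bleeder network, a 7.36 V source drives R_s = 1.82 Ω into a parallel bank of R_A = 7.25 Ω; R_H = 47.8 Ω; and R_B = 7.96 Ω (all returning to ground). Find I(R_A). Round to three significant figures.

I ≈ 0.669 A

Combine the parallel branches: R_p = (1/7.25 + 1/47.8 + 1/7.96)⁻¹ = 3.515 Ω.
V_A by voltage divider: V_A = 7.36 × 3.515/(1.82 + 3.515) = 4.849 V.
Branch current I = V_A/R_A = 4.849/7.25 = 0.6689 A.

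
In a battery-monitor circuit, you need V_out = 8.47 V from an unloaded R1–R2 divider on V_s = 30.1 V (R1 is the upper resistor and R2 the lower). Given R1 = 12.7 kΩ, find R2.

The divider ratio is R2/(R1+R2) = 8.47/30.1 = 0.2814.
So R2 = R1 · V_out/(V_s − V_out) = 12.7 × 8.47/(30.1 − 8.47) = 12.7 × 0.3916 = 4.973 kΩ.

R2 ≈ 4.97 kΩ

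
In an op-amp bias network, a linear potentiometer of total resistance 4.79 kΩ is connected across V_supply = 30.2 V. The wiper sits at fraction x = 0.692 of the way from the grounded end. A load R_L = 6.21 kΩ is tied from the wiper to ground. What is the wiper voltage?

The pot divides into 1.475 kΩ above the wiper and 3.315 kΩ below.
(x·R_p) ‖ R_L = 2.161 kΩ.
V_out = 30.2 × 2.161/(1.475 + 2.161) = 17.95 V.
(Unloaded: V_out = x·V_supply = 20.9 V.)

V_out ≈ 17.9 V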